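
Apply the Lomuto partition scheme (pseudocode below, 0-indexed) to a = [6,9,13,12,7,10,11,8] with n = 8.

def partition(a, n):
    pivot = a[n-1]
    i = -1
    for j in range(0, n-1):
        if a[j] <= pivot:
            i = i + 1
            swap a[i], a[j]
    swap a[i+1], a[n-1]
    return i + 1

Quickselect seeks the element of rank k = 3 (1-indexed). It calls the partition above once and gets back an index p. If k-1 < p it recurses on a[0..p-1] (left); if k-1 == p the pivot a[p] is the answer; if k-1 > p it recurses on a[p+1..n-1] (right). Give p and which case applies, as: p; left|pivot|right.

pivot = a[7] = 8; i = -1
j=0: a[0]=6 ≤ 8 → i=0, swap a[0],a[0] (no change) → [6,9,13,12,7,10,11,8]
j=1: a[1]=9 > 8 → no swap
j=2: a[2]=13 > 8 → no swap
j=3: a[3]=12 > 8 → no swap
j=4: a[4]=7 ≤ 8 → i=1, swap a[1],a[4] → [6,7,13,12,9,10,11,8]
j=5: a[5]=10 > 8 → no swap
j=6: a[6]=11 > 8 → no swap
final swap a[2],a[7] → [6,7,8,12,9,10,11,13]; return 2
p = 2; k-1 = 2 == 2 ⇒ pivot

2; pivot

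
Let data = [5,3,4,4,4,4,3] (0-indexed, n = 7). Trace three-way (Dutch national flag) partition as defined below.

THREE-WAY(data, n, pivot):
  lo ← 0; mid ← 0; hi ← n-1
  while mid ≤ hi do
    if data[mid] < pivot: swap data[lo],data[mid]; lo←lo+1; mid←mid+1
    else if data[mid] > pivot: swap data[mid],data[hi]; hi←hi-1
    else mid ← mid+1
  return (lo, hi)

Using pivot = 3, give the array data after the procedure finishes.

lo=0 mid=0 hi=6
5>3: swap(0,6), hi=5 ⇒ [3,3,4,4,4,4,5]
3=3: mid=1
3=3: mid=2
4>3: swap(2,5), hi=4 ⇒ [3,3,4,4,4,4,5]
4>3: swap(2,4), hi=3 ⇒ [3,3,4,4,4,4,5]
4>3: swap(2,3), hi=2 ⇒ [3,3,4,4,4,4,5]
4>3: swap(2,2), hi=1 ⇒ [3,3,4,4,4,4,5]
done. lo=0 hi=1; data=[3,3,4,4,4,4,5]

[3,3,4,4,4,4,5]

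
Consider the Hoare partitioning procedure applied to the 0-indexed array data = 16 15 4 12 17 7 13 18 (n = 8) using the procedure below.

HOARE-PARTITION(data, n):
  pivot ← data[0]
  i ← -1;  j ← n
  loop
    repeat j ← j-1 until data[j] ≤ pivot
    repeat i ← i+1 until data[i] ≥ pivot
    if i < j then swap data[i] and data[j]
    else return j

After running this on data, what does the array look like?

13 15 4 12 7 17 16 18

pivot = data[0] = 16; i = -1, j = 8
j→6 (data[6]=13≤16), i→0 (data[0]=16≥16); i<j, swap → 13 15 4 12 17 7 16 18
j→5 (data[5]=7≤16), i→4 (data[4]=17≥16); i<j, swap → 13 15 4 12 7 17 16 18
j→4, i→5; i≥j, return j=4. data = 13 15 4 12 7 17 16 18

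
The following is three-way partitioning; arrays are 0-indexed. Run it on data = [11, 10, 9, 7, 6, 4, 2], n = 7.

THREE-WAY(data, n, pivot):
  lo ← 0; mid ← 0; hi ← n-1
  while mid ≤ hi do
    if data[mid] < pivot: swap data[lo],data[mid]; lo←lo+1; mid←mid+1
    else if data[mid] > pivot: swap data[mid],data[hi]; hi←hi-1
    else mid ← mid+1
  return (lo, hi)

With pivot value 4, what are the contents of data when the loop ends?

pivot = 4; lo=0, mid=0, hi=6
data[mid]=11>4: swap data[0],data[6]; hi=5 → [2, 10, 9, 7, 6, 4, 11]
data[mid]=2<4: swap data[0],data[0]; lo=1,mid=1 → [2, 10, 9, 7, 6, 4, 11]
data[mid]=10>4: swap data[1],data[5]; hi=4 → [2, 4, 9, 7, 6, 10, 11]
data[mid]=4=4: mid=2
data[mid]=9>4: swap data[2],data[4]; hi=3 → [2, 4, 6, 7, 9, 10, 11]
data[mid]=6>4: swap data[2],data[3]; hi=2 → [2, 4, 7, 6, 9, 10, 11]
data[mid]=7>4: swap data[2],data[2]; hi=1 → [2, 4, 7, 6, 9, 10, 11]
end: lo=1, hi=1; data = [2, 4, 7, 6, 9, 10, 11]

[2, 4, 7, 6, 9, 10, 11]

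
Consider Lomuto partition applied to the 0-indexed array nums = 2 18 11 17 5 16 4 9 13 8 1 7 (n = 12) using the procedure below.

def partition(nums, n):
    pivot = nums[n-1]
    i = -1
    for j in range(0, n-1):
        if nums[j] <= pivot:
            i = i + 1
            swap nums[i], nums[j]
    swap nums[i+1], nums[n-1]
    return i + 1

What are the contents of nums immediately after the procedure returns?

pivot=7, i=-1
j=0: 2≤7, i=0, swap(0,0) ⇒ 2 18 11 17 5 16 4 9 13 8 1 7
j=1: 18>7, skip
j=2: 11>7, skip
j=3: 17>7, skip
j=4: 5≤7, i=1, swap(1,4) ⇒ 2 5 11 17 18 16 4 9 13 8 1 7
j=5: 16>7, skip
j=6: 4≤7, i=2, swap(2,6) ⇒ 2 5 4 17 18 16 11 9 13 8 1 7
j=7: 9>7, skip
j=8: 13>7, skip
j=9: 8>7, skip
j=10: 1≤7, i=3, swap(3,10) ⇒ 2 5 4 1 18 16 11 9 13 8 17 7
swap(4,11) ⇒ 2 5 4 1 7 16 11 9 13 8 17 18; return 4

2 5 4 1 7 16 11 9 13 8 17 18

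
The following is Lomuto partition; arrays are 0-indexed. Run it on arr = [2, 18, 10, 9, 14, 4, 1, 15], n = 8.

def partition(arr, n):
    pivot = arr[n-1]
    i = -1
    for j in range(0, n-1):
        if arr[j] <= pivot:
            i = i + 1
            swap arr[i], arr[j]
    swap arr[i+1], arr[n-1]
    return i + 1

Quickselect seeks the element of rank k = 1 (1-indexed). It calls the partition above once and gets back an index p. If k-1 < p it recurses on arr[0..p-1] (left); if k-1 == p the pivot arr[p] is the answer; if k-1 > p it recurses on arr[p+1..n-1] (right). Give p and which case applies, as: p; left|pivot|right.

pivot = arr[7] = 15; i = -1
j=0: arr[0]=2 ≤ 15 → i=0, swap arr[0],arr[0] (no change) → [2, 18, 10, 9, 14, 4, 1, 15]
j=1: arr[1]=18 > 15 → no swap
j=2: arr[2]=10 ≤ 15 → i=1, swap arr[1],arr[2] → [2, 10, 18, 9, 14, 4, 1, 15]
j=3: arr[3]=9 ≤ 15 → i=2, swap arr[2],arr[3] → [2, 10, 9, 18, 14, 4, 1, 15]
j=4: arr[4]=14 ≤ 15 → i=3, swap arr[3],arr[4] → [2, 10, 9, 14, 18, 4, 1, 15]
j=5: arr[5]=4 ≤ 15 → i=4, swap arr[4],arr[5] → [2, 10, 9, 14, 4, 18, 1, 15]
j=6: arr[6]=1 ≤ 15 → i=5, swap arr[5],arr[6] → [2, 10, 9, 14, 4, 1, 18, 15]
final swap arr[6],arr[7] → [2, 10, 9, 14, 4, 1, 15, 18]; return 6
p = 6; k-1 = 0 < 6 ⇒ left

6; left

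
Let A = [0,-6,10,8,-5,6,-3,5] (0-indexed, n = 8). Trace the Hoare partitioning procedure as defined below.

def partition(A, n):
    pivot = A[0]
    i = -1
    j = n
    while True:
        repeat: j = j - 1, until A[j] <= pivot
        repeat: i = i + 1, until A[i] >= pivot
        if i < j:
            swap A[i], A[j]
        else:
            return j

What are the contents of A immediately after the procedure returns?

pivot=0
j stops at 6 (-3), i stops at 0 (0); swap ⇒ [-3,-6,10,8,-5,6,0,5]
j stops at 4 (-5), i stops at 2 (10); swap ⇒ [-3,-6,-5,8,10,6,0,5]
j stops at 2, i stops at 3; i≥j ⇒ return 2. A=[-3,-6,-5,8,10,6,0,5]

[-3,-6,-5,8,10,6,0,5]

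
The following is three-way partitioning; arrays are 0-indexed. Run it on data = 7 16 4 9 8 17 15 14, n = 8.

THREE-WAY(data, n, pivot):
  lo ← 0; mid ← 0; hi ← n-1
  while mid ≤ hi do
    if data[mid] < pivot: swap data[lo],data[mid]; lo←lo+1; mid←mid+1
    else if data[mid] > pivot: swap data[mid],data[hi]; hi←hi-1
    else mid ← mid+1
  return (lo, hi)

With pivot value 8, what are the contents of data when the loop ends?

7 4 8 9 17 15 14 16

pivot = 8; lo=0, mid=0, hi=7
data[mid]=7<8: swap data[0],data[0]; lo=1,mid=1 → 7 16 4 9 8 17 15 14
data[mid]=16>8: swap data[1],data[7]; hi=6 → 7 14 4 9 8 17 15 16
data[mid]=14>8: swap data[1],data[6]; hi=5 → 7 15 4 9 8 17 14 16
data[mid]=15>8: swap data[1],data[5]; hi=4 → 7 17 4 9 8 15 14 16
data[mid]=17>8: swap data[1],data[4]; hi=3 → 7 8 4 9 17 15 14 16
data[mid]=8=8: mid=2
data[mid]=4<8: swap data[1],data[2]; lo=2,mid=3 → 7 4 8 9 17 15 14 16
data[mid]=9>8: swap data[3],data[3]; hi=2 → 7 4 8 9 17 15 14 16
end: lo=2, hi=2; data = 7 4 8 9 17 15 14 16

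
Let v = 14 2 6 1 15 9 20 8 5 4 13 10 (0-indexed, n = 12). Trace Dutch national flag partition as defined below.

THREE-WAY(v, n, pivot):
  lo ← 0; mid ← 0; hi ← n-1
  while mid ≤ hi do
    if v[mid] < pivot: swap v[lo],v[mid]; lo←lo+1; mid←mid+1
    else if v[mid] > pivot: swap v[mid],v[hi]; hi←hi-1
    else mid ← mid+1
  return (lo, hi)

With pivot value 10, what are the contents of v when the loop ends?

pivot = 10; lo=0, mid=0, hi=11
v[mid]=14>10: swap v[0],v[11]; hi=10 → 10 2 6 1 15 9 20 8 5 4 13 14
v[mid]=10=10: mid=1
v[mid]=2<10: swap v[0],v[1]; lo=1,mid=2 → 2 10 6 1 15 9 20 8 5 4 13 14
v[mid]=6<10: swap v[1],v[2]; lo=2,mid=3 → 2 6 10 1 15 9 20 8 5 4 13 14
v[mid]=1<10: swap v[2],v[3]; lo=3,mid=4 → 2 6 1 10 15 9 20 8 5 4 13 14
v[mid]=15>10: swap v[4],v[10]; hi=9 → 2 6 1 10 13 9 20 8 5 4 15 14
v[mid]=13>10: swap v[4],v[9]; hi=8 → 2 6 1 10 4 9 20 8 5 13 15 14
v[mid]=4<10: swap v[3],v[4]; lo=4,mid=5 → 2 6 1 4 10 9 20 8 5 13 15 14
v[mid]=9<10: swap v[4],v[5]; lo=5,mid=6 → 2 6 1 4 9 10 20 8 5 13 15 14
v[mid]=20>10: swap v[6],v[8]; hi=7 → 2 6 1 4 9 10 5 8 20 13 15 14
v[mid]=5<10: swap v[5],v[6]; lo=6,mid=7 → 2 6 1 4 9 5 10 8 20 13 15 14
v[mid]=8<10: swap v[6],v[7]; lo=7,mid=8 → 2 6 1 4 9 5 8 10 20 13 15 14
end: lo=7, hi=7; v = 2 6 1 4 9 5 8 10 20 13 15 14

2 6 1 4 9 5 8 10 20 13 15 14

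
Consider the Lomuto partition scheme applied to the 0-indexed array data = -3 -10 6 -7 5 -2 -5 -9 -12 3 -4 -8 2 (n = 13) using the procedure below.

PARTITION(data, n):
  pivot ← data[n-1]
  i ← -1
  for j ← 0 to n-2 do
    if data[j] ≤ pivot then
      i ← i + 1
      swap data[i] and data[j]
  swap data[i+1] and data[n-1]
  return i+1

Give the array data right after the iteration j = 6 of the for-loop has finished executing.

pivot=2, i=-1
j=0: -3≤2, i=0, swap(0,0) ⇒ -3 -10 6 -7 5 -2 -5 -9 -12 3 -4 -8 2
j=1: -10≤2, i=1, swap(1,1) ⇒ -3 -10 6 -7 5 -2 -5 -9 -12 3 -4 -8 2
j=2: 6>2, skip
j=3: -7≤2, i=2, swap(2,3) ⇒ -3 -10 -7 6 5 -2 -5 -9 -12 3 -4 -8 2
j=4: 5>2, skip
j=5: -2≤2, i=3, swap(3,5) ⇒ -3 -10 -7 -2 5 6 -5 -9 -12 3 -4 -8 2
j=6: -5≤2, i=4, swap(4,6) ⇒ -3 -10 -7 -2 -5 6 5 -9 -12 3 -4 -8 2
(after j=6) data = -3 -10 -7 -2 -5 6 5 -9 -12 3 -4 -8 2

-3 -10 -7 -2 -5 6 5 -9 -12 3 -4 -8 2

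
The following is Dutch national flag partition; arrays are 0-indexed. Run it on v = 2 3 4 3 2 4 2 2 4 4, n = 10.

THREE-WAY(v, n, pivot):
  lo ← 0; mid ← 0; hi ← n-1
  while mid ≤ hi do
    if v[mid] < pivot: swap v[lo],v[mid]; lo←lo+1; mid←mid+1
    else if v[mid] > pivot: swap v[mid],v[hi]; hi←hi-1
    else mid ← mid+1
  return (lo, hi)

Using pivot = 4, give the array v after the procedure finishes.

lo=0 mid=0 hi=9
2<4: swap(0,0), lo=1 mid=1 ⇒ 2 3 4 3 2 4 2 2 4 4
3<4: swap(1,1), lo=2 mid=2 ⇒ 2 3 4 3 2 4 2 2 4 4
4=4: mid=3
3<4: swap(2,3), lo=3 mid=4 ⇒ 2 3 3 4 2 4 2 2 4 4
2<4: swap(3,4), lo=4 mid=5 ⇒ 2 3 3 2 4 4 2 2 4 4
4=4: mid=6
2<4: swap(4,6), lo=5 mid=7 ⇒ 2 3 3 2 2 4 4 2 4 4
2<4: swap(5,7), lo=6 mid=8 ⇒ 2 3 3 2 2 2 4 4 4 4
4=4: mid=9
4=4: mid=10
done. lo=6 hi=9; v=2 3 3 2 2 2 4 4 4 4

2 3 3 2 2 2 4 4 4 4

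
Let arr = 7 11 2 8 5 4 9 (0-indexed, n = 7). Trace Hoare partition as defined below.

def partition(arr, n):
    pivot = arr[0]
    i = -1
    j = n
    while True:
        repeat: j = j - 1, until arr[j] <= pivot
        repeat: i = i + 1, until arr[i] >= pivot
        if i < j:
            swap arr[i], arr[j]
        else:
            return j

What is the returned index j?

pivot = arr[0] = 7; i = -1, j = 7
j→5 (arr[5]=4≤7), i→0 (arr[0]=7≥7); i<j, swap → 4 11 2 8 5 7 9
j→4 (arr[4]=5≤7), i→1 (arr[1]=11≥7); i<j, swap → 4 5 2 8 11 7 9
j→2, i→3; i≥j, return j=2. arr = 4 5 2 8 11 7 9

2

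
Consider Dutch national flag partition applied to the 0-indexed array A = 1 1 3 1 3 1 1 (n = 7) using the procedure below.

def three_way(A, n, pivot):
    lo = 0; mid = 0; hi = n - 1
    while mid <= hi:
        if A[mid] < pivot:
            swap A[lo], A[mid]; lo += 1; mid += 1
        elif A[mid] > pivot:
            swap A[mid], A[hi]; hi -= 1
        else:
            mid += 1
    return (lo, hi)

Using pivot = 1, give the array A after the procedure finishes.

lo=0 mid=0 hi=6
1=1: mid=1
1=1: mid=2
3>1: swap(2,6), hi=5 ⇒ 1 1 1 1 3 1 3
1=1: mid=3
1=1: mid=4
3>1: swap(4,5), hi=4 ⇒ 1 1 1 1 1 3 3
1=1: mid=5
done. lo=0 hi=4; A=1 1 1 1 1 3 3

1 1 1 1 1 3 3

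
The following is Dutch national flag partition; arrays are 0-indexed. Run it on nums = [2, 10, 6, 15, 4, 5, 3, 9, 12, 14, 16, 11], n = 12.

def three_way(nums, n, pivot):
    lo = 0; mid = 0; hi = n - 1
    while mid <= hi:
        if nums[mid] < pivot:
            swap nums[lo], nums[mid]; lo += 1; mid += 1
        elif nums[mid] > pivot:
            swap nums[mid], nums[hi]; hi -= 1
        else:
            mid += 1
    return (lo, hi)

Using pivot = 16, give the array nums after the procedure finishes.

[2, 10, 6, 15, 4, 5, 3, 9, 12, 14, 11, 16]

pivot = 16; lo=0, mid=0, hi=11
nums[mid]=2<16: swap nums[0],nums[0]; lo=1,mid=1 → [2, 10, 6, 15, 4, 5, 3, 9, 12, 14, 16, 11]
nums[mid]=10<16: swap nums[1],nums[1]; lo=2,mid=2 → [2, 10, 6, 15, 4, 5, 3, 9, 12, 14, 16, 11]
nums[mid]=6<16: swap nums[2],nums[2]; lo=3,mid=3 → [2, 10, 6, 15, 4, 5, 3, 9, 12, 14, 16, 11]
nums[mid]=15<16: swap nums[3],nums[3]; lo=4,mid=4 → [2, 10, 6, 15, 4, 5, 3, 9, 12, 14, 16, 11]
nums[mid]=4<16: swap nums[4],nums[4]; lo=5,mid=5 → [2, 10, 6, 15, 4, 5, 3, 9, 12, 14, 16, 11]
nums[mid]=5<16: swap nums[5],nums[5]; lo=6,mid=6 → [2, 10, 6, 15, 4, 5, 3, 9, 12, 14, 16, 11]
nums[mid]=3<16: swap nums[6],nums[6]; lo=7,mid=7 → [2, 10, 6, 15, 4, 5, 3, 9, 12, 14, 16, 11]
nums[mid]=9<16: swap nums[7],nums[7]; lo=8,mid=8 → [2, 10, 6, 15, 4, 5, 3, 9, 12, 14, 16, 11]
nums[mid]=12<16: swap nums[8],nums[8]; lo=9,mid=9 → [2, 10, 6, 15, 4, 5, 3, 9, 12, 14, 16, 11]
nums[mid]=14<16: swap nums[9],nums[9]; lo=10,mid=10 → [2, 10, 6, 15, 4, 5, 3, 9, 12, 14, 16, 11]
nums[mid]=16=16: mid=11
nums[mid]=11<16: swap nums[10],nums[11]; lo=11,mid=12 → [2, 10, 6, 15, 4, 5, 3, 9, 12, 14, 11, 16]
end: lo=11, hi=11; nums = [2, 10, 6, 15, 4, 5, 3, 9, 12, 14, 11, 16]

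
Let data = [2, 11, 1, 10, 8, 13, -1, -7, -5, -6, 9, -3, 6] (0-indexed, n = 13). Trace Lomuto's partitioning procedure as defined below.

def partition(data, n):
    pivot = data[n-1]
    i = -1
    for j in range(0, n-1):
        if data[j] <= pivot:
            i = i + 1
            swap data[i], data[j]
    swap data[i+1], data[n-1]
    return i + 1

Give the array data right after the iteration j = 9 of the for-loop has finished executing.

pivot = data[12] = 6; i = -1
j=0: data[0]=2 ≤ 6 → i=0, swap data[0],data[0] (no change) → [2, 11, 1, 10, 8, 13, -1, -7, -5, -6, 9, -3, 6]
j=1: data[1]=11 > 6 → no swap
j=2: data[2]=1 ≤ 6 → i=1, swap data[1],data[2] → [2, 1, 11, 10, 8, 13, -1, -7, -5, -6, 9, -3, 6]
j=3: data[3]=10 > 6 → no swap
j=4: data[4]=8 > 6 → no swap
j=5: data[5]=13 > 6 → no swap
j=6: data[6]=-1 ≤ 6 → i=2, swap data[2],data[6] → [2, 1, -1, 10, 8, 13, 11, -7, -5, -6, 9, -3, 6]
j=7: data[7]=-7 ≤ 6 → i=3, swap data[3],data[7] → [2, 1, -1, -7, 8, 13, 11, 10, -5, -6, 9, -3, 6]
j=8: data[8]=-5 ≤ 6 → i=4, swap data[4],data[8] → [2, 1, -1, -7, -5, 13, 11, 10, 8, -6, 9, -3, 6]
j=9: data[9]=-6 ≤ 6 → i=5, swap data[5],data[9] → [2, 1, -1, -7, -5, -6, 11, 10, 8, 13, 9, -3, 6]
(after j=9) data = [2, 1, -1, -7, -5, -6, 11, 10, 8, 13, 9, -3, 6]

[2, 1, -1, -7, -5, -6, 11, 10, 8, 13, 9, -3, 6]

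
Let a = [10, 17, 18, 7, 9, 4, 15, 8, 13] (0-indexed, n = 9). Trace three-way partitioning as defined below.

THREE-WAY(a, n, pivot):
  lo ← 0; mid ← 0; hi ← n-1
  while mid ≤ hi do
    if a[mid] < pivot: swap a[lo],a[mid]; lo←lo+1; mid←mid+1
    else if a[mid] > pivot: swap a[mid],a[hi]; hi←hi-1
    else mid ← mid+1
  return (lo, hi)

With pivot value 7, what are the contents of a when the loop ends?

[4, 7, 18, 9, 17, 15, 8, 13, 10]

lo=0 mid=0 hi=8
10>7: swap(0,8), hi=7 ⇒ [13, 17, 18, 7, 9, 4, 15, 8, 10]
13>7: swap(0,7), hi=6 ⇒ [8, 17, 18, 7, 9, 4, 15, 13, 10]
8>7: swap(0,6), hi=5 ⇒ [15, 17, 18, 7, 9, 4, 8, 13, 10]
15>7: swap(0,5), hi=4 ⇒ [4, 17, 18, 7, 9, 15, 8, 13, 10]
4<7: swap(0,0), lo=1 mid=1 ⇒ [4, 17, 18, 7, 9, 15, 8, 13, 10]
17>7: swap(1,4), hi=3 ⇒ [4, 9, 18, 7, 17, 15, 8, 13, 10]
9>7: swap(1,3), hi=2 ⇒ [4, 7, 18, 9, 17, 15, 8, 13, 10]
7=7: mid=2
18>7: swap(2,2), hi=1 ⇒ [4, 7, 18, 9, 17, 15, 8, 13, 10]
done. lo=1 hi=1; a=[4, 7, 18, 9, 17, 15, 8, 13, 10]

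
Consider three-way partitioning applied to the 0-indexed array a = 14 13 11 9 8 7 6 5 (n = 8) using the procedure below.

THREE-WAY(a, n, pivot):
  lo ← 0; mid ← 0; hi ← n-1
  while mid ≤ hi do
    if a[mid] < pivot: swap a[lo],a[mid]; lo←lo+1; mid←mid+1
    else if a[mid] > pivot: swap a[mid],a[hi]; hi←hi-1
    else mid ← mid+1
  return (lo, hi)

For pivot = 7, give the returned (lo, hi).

pivot = 7; lo=0, mid=0, hi=7
a[mid]=14>7: swap a[0],a[7]; hi=6 → 5 13 11 9 8 7 6 14
a[mid]=5<7: swap a[0],a[0]; lo=1,mid=1 → 5 13 11 9 8 7 6 14
a[mid]=13>7: swap a[1],a[6]; hi=5 → 5 6 11 9 8 7 13 14
a[mid]=6<7: swap a[1],a[1]; lo=2,mid=2 → 5 6 11 9 8 7 13 14
a[mid]=11>7: swap a[2],a[5]; hi=4 → 5 6 7 9 8 11 13 14
a[mid]=7=7: mid=3
a[mid]=9>7: swap a[3],a[4]; hi=3 → 5 6 7 8 9 11 13 14
a[mid]=8>7: swap a[3],a[3]; hi=2 → 5 6 7 8 9 11 13 14
end: lo=2, hi=2; a = 5 6 7 8 9 11 13 14

(2, 2)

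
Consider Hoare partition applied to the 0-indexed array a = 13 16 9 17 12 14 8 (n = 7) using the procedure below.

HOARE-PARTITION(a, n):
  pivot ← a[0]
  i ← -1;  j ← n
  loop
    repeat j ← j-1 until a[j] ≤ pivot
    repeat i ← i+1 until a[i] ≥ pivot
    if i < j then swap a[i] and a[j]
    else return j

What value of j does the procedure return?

pivot = a[0] = 13; i = -1, j = 7
j→6 (a[6]=8≤13), i→0 (a[0]=13≥13); i<j, swap → 8 16 9 17 12 14 13
j→4 (a[4]=12≤13), i→1 (a[1]=16≥13); i<j, swap → 8 12 9 17 16 14 13
j→2, i→3; i≥j, return j=2. a = 8 12 9 17 16 14 13

2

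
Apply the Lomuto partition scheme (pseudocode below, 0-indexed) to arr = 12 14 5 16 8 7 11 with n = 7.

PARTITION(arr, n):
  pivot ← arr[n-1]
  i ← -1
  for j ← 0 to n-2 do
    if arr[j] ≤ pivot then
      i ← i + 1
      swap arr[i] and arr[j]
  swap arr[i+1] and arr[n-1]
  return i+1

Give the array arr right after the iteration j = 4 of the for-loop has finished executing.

pivot = arr[6] = 11; i = -1
j=0: arr[0]=12 > 11 → no swap
j=1: arr[1]=14 > 11 → no swap
j=2: arr[2]=5 ≤ 11 → i=0, swap arr[0],arr[2] → 5 14 12 16 8 7 11
j=3: arr[3]=16 > 11 → no swap
j=4: arr[4]=8 ≤ 11 → i=1, swap arr[1],arr[4] → 5 8 12 16 14 7 11
(after j=4) arr = 5 8 12 16 14 7 11

5 8 12 16 14 7 11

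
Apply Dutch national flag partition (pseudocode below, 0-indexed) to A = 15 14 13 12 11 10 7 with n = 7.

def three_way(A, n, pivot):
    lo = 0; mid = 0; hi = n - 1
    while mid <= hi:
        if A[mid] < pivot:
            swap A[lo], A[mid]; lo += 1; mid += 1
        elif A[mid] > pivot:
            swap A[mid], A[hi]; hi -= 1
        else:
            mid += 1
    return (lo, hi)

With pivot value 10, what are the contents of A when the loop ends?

7 10 12 11 13 14 15

lo=0 mid=0 hi=6
15>10: swap(0,6), hi=5 ⇒ 7 14 13 12 11 10 15
7<10: swap(0,0), lo=1 mid=1 ⇒ 7 14 13 12 11 10 15
14>10: swap(1,5), hi=4 ⇒ 7 10 13 12 11 14 15
10=10: mid=2
13>10: swap(2,4), hi=3 ⇒ 7 10 11 12 13 14 15
11>10: swap(2,3), hi=2 ⇒ 7 10 12 11 13 14 15
12>10: swap(2,2), hi=1 ⇒ 7 10 12 11 13 14 15
done. lo=1 hi=1; A=7 10 12 11 13 14 15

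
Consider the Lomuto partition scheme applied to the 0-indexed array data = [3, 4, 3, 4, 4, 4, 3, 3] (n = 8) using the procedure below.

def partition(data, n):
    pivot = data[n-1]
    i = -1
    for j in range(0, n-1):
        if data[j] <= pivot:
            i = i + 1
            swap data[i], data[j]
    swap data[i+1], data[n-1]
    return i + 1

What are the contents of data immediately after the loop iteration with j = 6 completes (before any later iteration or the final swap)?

pivot=3, i=-1
j=0: 3≤3, i=0, swap(0,0) ⇒ [3, 4, 3, 4, 4, 4, 3, 3]
j=1: 4>3, skip
j=2: 3≤3, i=1, swap(1,2) ⇒ [3, 3, 4, 4, 4, 4, 3, 3]
j=3: 4>3, skip
j=4: 4>3, skip
j=5: 4>3, skip
j=6: 3≤3, i=2, swap(2,6) ⇒ [3, 3, 3, 4, 4, 4, 4, 3]
(after j=6) data = [3, 3, 3, 4, 4, 4, 4, 3]

[3, 3, 3, 4, 4, 4, 4, 3]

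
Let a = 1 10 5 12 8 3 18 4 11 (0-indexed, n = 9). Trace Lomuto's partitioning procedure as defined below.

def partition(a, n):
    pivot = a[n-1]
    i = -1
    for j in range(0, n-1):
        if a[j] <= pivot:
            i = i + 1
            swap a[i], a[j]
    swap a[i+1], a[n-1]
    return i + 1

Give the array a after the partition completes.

1 10 5 8 3 4 11 12 18

pivot=11, i=-1
j=0: 1≤11, i=0, swap(0,0) ⇒ 1 10 5 12 8 3 18 4 11
j=1: 10≤11, i=1, swap(1,1) ⇒ 1 10 5 12 8 3 18 4 11
j=2: 5≤11, i=2, swap(2,2) ⇒ 1 10 5 12 8 3 18 4 11
j=3: 12>11, skip
j=4: 8≤11, i=3, swap(3,4) ⇒ 1 10 5 8 12 3 18 4 11
j=5: 3≤11, i=4, swap(4,5) ⇒ 1 10 5 8 3 12 18 4 11
j=6: 18>11, skip
j=7: 4≤11, i=5, swap(5,7) ⇒ 1 10 5 8 3 4 18 12 11
swap(6,8) ⇒ 1 10 5 8 3 4 11 12 18; return 6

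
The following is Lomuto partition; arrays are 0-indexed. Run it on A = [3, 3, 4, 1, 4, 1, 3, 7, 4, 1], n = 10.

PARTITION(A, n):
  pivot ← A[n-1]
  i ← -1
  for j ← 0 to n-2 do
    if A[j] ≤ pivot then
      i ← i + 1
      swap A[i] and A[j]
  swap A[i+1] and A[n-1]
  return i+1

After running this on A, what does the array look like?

[1, 1, 1, 3, 4, 3, 3, 7, 4, 4]

pivot = A[9] = 1; i = -1
j=0: A[0]=3 > 1 → no swap
j=1: A[1]=3 > 1 → no swap
j=2: A[2]=4 > 1 → no swap
j=3: A[3]=1 ≤ 1 → i=0, swap A[0],A[3] → [1, 3, 4, 3, 4, 1, 3, 7, 4, 1]
j=4: A[4]=4 > 1 → no swap
j=5: A[5]=1 ≤ 1 → i=1, swap A[1],A[5] → [1, 1, 4, 3, 4, 3, 3, 7, 4, 1]
j=6: A[6]=3 > 1 → no swap
j=7: A[7]=7 > 1 → no swap
j=8: A[8]=4 > 1 → no swap
final swap A[2],A[9] → [1, 1, 1, 3, 4, 3, 3, 7, 4, 4]; return 2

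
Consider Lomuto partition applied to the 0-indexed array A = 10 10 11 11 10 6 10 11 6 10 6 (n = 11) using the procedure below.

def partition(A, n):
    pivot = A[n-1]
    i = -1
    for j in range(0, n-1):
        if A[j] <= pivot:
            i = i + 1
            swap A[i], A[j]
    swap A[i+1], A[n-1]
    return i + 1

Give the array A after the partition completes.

pivot = A[10] = 6; i = -1
j=0: A[0]=10 > 6 → no swap
j=1: A[1]=10 > 6 → no swap
j=2: A[2]=11 > 6 → no swap
j=3: A[3]=11 > 6 → no swap
j=4: A[4]=10 > 6 → no swap
j=5: A[5]=6 ≤ 6 → i=0, swap A[0],A[5] → 6 10 11 11 10 10 10 11 6 10 6
j=6: A[6]=10 > 6 → no swap
j=7: A[7]=11 > 6 → no swap
j=8: A[8]=6 ≤ 6 → i=1, swap A[1],A[8] → 6 6 11 11 10 10 10 11 10 10 6
j=9: A[9]=10 > 6 → no swap
final swap A[2],A[10] → 6 6 6 11 10 10 10 11 10 10 11; return 2

6 6 6 11 10 10 10 11 10 10 11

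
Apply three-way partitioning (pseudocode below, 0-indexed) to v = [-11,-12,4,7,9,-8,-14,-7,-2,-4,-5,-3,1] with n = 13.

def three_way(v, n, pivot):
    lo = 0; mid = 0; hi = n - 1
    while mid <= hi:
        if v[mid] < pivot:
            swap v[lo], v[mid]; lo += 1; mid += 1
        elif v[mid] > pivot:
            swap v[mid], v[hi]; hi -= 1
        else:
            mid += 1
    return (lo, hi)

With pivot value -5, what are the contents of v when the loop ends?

[-11,-12,-7,-14,-8,-5,9,-2,-4,7,-3,1,4]

pivot = -5; lo=0, mid=0, hi=12
v[mid]=-11<-5: swap v[0],v[0]; lo=1,mid=1 → [-11,-12,4,7,9,-8,-14,-7,-2,-4,-5,-3,1]
v[mid]=-12<-5: swap v[1],v[1]; lo=2,mid=2 → [-11,-12,4,7,9,-8,-14,-7,-2,-4,-5,-3,1]
v[mid]=4>-5: swap v[2],v[12]; hi=11 → [-11,-12,1,7,9,-8,-14,-7,-2,-4,-5,-3,4]
v[mid]=1>-5: swap v[2],v[11]; hi=10 → [-11,-12,-3,7,9,-8,-14,-7,-2,-4,-5,1,4]
v[mid]=-3>-5: swap v[2],v[10]; hi=9 → [-11,-12,-5,7,9,-8,-14,-7,-2,-4,-3,1,4]
v[mid]=-5=-5: mid=3
v[mid]=7>-5: swap v[3],v[9]; hi=8 → [-11,-12,-5,-4,9,-8,-14,-7,-2,7,-3,1,4]
v[mid]=-4>-5: swap v[3],v[8]; hi=7 → [-11,-12,-5,-2,9,-8,-14,-7,-4,7,-3,1,4]
v[mid]=-2>-5: swap v[3],v[7]; hi=6 → [-11,-12,-5,-7,9,-8,-14,-2,-4,7,-3,1,4]
v[mid]=-7<-5: swap v[2],v[3]; lo=3,mid=4 → [-11,-12,-7,-5,9,-8,-14,-2,-4,7,-3,1,4]
v[mid]=9>-5: swap v[4],v[6]; hi=5 → [-11,-12,-7,-5,-14,-8,9,-2,-4,7,-3,1,4]
v[mid]=-14<-5: swap v[3],v[4]; lo=4,mid=5 → [-11,-12,-7,-14,-5,-8,9,-2,-4,7,-3,1,4]
v[mid]=-8<-5: swap v[4],v[5]; lo=5,mid=6 → [-11,-12,-7,-14,-8,-5,9,-2,-4,7,-3,1,4]
end: lo=5, hi=5; v = [-11,-12,-7,-14,-8,-5,9,-2,-4,7,-3,1,4]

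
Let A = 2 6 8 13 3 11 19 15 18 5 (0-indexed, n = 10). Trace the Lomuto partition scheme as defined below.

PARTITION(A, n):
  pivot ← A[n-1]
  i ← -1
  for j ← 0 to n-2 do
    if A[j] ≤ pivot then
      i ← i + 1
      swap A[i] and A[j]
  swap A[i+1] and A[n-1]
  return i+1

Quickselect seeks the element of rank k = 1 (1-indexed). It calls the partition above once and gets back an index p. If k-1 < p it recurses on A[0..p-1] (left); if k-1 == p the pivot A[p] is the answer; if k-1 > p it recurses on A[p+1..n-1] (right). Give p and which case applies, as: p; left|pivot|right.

pivot = A[9] = 5; i = -1
j=0: A[0]=2 ≤ 5 → i=0, swap A[0],A[0] (no change) → 2 6 8 13 3 11 19 15 18 5
j=1: A[1]=6 > 5 → no swap
j=2: A[2]=8 > 5 → no swap
j=3: A[3]=13 > 5 → no swap
j=4: A[4]=3 ≤ 5 → i=1, swap A[1],A[4] → 2 3 8 13 6 11 19 15 18 5
j=5: A[5]=11 > 5 → no swap
j=6: A[6]=19 > 5 → no swap
j=7: A[7]=15 > 5 → no swap
j=8: A[8]=18 > 5 → no swap
final swap A[2],A[9] → 2 3 5 13 6 11 19 15 18 8; return 2
p = 2; k-1 = 0 < 2 ⇒ left

2; left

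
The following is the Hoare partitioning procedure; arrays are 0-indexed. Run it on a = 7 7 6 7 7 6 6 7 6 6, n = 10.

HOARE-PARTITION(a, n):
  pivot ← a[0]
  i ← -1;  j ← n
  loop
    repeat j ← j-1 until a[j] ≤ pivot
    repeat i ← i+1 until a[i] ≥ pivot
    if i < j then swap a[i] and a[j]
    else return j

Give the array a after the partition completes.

6 6 6 7 6 6 7 7 7 7

pivot = a[0] = 7; i = -1, j = 10
j→9 (a[9]=6≤7), i→0 (a[0]=7≥7); i<j, swap → 6 7 6 7 7 6 6 7 6 7
j→8 (a[8]=6≤7), i→1 (a[1]=7≥7); i<j, swap → 6 6 6 7 7 6 6 7 7 7
j→7 (a[7]=7≤7), i→3 (a[3]=7≥7); i<j, swap → 6 6 6 7 7 6 6 7 7 7
j→6 (a[6]=6≤7), i→4 (a[4]=7≥7); i<j, swap → 6 6 6 7 6 6 7 7 7 7
j→5, i→6; i≥j, return j=5. a = 6 6 6 7 6 6 7 7 7 7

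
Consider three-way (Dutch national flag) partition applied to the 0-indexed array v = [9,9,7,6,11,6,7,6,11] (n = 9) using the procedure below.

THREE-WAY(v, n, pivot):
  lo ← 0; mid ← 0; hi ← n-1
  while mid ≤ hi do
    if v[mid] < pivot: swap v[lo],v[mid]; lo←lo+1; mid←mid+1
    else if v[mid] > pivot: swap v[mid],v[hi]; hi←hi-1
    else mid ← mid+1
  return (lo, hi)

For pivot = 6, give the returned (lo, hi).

(0, 2)

lo=0 mid=0 hi=8
9>6: swap(0,8), hi=7 ⇒ [11,9,7,6,11,6,7,6,9]
11>6: swap(0,7), hi=6 ⇒ [6,9,7,6,11,6,7,11,9]
6=6: mid=1
9>6: swap(1,6), hi=5 ⇒ [6,7,7,6,11,6,9,11,9]
7>6: swap(1,5), hi=4 ⇒ [6,6,7,6,11,7,9,11,9]
6=6: mid=2
7>6: swap(2,4), hi=3 ⇒ [6,6,11,6,7,7,9,11,9]
11>6: swap(2,3), hi=2 ⇒ [6,6,6,11,7,7,9,11,9]
6=6: mid=3
done. lo=0 hi=2; v=[6,6,6,11,7,7,9,11,9]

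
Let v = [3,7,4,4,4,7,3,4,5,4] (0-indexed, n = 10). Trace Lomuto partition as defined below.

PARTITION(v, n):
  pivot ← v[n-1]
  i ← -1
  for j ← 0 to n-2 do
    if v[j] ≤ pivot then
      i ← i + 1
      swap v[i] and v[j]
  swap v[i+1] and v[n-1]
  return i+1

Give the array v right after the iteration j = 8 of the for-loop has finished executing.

pivot = v[9] = 4; i = -1
j=0: v[0]=3 ≤ 4 → i=0, swap v[0],v[0] (no change) → [3,7,4,4,4,7,3,4,5,4]
j=1: v[1]=7 > 4 → no swap
j=2: v[2]=4 ≤ 4 → i=1, swap v[1],v[2] → [3,4,7,4,4,7,3,4,5,4]
j=3: v[3]=4 ≤ 4 → i=2, swap v[2],v[3] → [3,4,4,7,4,7,3,4,5,4]
j=4: v[4]=4 ≤ 4 → i=3, swap v[3],v[4] → [3,4,4,4,7,7,3,4,5,4]
j=5: v[5]=7 > 4 → no swap
j=6: v[6]=3 ≤ 4 → i=4, swap v[4],v[6] → [3,4,4,4,3,7,7,4,5,4]
j=7: v[7]=4 ≤ 4 → i=5, swap v[5],v[7] → [3,4,4,4,3,4,7,7,5,4]
j=8: v[8]=5 > 4 → no swap
(after j=8) v = [3,4,4,4,3,4,7,7,5,4]

[3,4,4,4,3,4,7,7,5,4]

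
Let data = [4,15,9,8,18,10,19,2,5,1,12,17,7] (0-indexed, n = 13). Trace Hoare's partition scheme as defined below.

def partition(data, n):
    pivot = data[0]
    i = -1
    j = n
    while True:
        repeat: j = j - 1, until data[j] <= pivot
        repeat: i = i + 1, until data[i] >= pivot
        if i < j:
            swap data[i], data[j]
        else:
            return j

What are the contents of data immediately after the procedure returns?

[1,2,9,8,18,10,19,15,5,4,12,17,7]

pivot=4
j stops at 9 (1), i stops at 0 (4); swap ⇒ [1,15,9,8,18,10,19,2,5,4,12,17,7]
j stops at 7 (2), i stops at 1 (15); swap ⇒ [1,2,9,8,18,10,19,15,5,4,12,17,7]
j stops at 1, i stops at 2; i≥j ⇒ return 1. data=[1,2,9,8,18,10,19,15,5,4,12,17,7]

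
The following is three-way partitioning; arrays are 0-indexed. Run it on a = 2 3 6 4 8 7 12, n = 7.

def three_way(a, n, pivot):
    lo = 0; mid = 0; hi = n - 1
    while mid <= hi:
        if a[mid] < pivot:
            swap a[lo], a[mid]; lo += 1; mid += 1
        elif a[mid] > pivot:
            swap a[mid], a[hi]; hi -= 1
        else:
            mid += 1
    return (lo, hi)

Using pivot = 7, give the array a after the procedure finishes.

2 3 6 4 7 12 8

lo=0 mid=0 hi=6
2<7: swap(0,0), lo=1 mid=1 ⇒ 2 3 6 4 8 7 12
3<7: swap(1,1), lo=2 mid=2 ⇒ 2 3 6 4 8 7 12
6<7: swap(2,2), lo=3 mid=3 ⇒ 2 3 6 4 8 7 12
4<7: swap(3,3), lo=4 mid=4 ⇒ 2 3 6 4 8 7 12
8>7: swap(4,6), hi=5 ⇒ 2 3 6 4 12 7 8
12>7: swap(4,5), hi=4 ⇒ 2 3 6 4 7 12 8
7=7: mid=5
done. lo=4 hi=4; a=2 3 6 4 7 12 8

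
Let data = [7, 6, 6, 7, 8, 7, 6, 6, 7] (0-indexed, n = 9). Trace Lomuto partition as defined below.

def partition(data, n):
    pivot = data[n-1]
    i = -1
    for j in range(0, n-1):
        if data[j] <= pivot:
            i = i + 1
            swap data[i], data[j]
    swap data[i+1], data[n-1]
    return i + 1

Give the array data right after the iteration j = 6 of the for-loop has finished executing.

[7, 6, 6, 7, 7, 6, 8, 6, 7]

pivot=7, i=-1
j=0: 7≤7, i=0, swap(0,0) ⇒ [7, 6, 6, 7, 8, 7, 6, 6, 7]
j=1: 6≤7, i=1, swap(1,1) ⇒ [7, 6, 6, 7, 8, 7, 6, 6, 7]
j=2: 6≤7, i=2, swap(2,2) ⇒ [7, 6, 6, 7, 8, 7, 6, 6, 7]
j=3: 7≤7, i=3, swap(3,3) ⇒ [7, 6, 6, 7, 8, 7, 6, 6, 7]
j=4: 8>7, skip
j=5: 7≤7, i=4, swap(4,5) ⇒ [7, 6, 6, 7, 7, 8, 6, 6, 7]
j=6: 6≤7, i=5, swap(5,6) ⇒ [7, 6, 6, 7, 7, 6, 8, 6, 7]
(after j=6) data = [7, 6, 6, 7, 7, 6, 8, 6, 7]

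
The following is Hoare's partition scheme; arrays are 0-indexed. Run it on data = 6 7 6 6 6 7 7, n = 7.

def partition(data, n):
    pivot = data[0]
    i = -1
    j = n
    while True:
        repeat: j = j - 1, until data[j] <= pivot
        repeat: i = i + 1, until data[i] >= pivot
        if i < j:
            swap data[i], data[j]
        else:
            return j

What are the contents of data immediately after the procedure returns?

pivot=6
j stops at 4 (6), i stops at 0 (6); swap ⇒ 6 7 6 6 6 7 7
j stops at 3 (6), i stops at 1 (7); swap ⇒ 6 6 6 7 6 7 7
j stops at 2, i stops at 2; i≥j ⇒ return 2. data=6 6 6 7 6 7 7

6 6 6 7 6 7 7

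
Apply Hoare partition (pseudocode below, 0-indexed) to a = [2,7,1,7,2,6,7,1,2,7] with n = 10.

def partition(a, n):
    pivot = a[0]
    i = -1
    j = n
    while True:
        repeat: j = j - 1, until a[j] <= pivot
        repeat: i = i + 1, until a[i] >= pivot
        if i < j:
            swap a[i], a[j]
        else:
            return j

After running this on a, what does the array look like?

pivot = a[0] = 2; i = -1, j = 10
j→8 (a[8]=2≤2), i→0 (a[0]=2≥2); i<j, swap → [2,7,1,7,2,6,7,1,2,7]
j→7 (a[7]=1≤2), i→1 (a[1]=7≥2); i<j, swap → [2,1,1,7,2,6,7,7,2,7]
j→4 (a[4]=2≤2), i→3 (a[3]=7≥2); i<j, swap → [2,1,1,2,7,6,7,7,2,7]
j→3, i→4; i≥j, return j=3. a = [2,1,1,2,7,6,7,7,2,7]

[2,1,1,2,7,6,7,7,2,7]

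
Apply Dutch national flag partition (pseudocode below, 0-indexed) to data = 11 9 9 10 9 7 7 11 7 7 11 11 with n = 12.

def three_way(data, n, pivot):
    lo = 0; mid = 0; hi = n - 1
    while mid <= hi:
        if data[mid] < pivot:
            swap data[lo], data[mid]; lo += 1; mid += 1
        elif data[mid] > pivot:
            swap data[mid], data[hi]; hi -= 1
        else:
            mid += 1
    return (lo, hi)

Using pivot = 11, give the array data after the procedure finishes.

9 9 10 9 7 7 7 7 11 11 11 11

pivot = 11; lo=0, mid=0, hi=11
data[mid]=11=11: mid=1
data[mid]=9<11: swap data[0],data[1]; lo=1,mid=2 → 9 11 9 10 9 7 7 11 7 7 11 11
data[mid]=9<11: swap data[1],data[2]; lo=2,mid=3 → 9 9 11 10 9 7 7 11 7 7 11 11
data[mid]=10<11: swap data[2],data[3]; lo=3,mid=4 → 9 9 10 11 9 7 7 11 7 7 11 11
data[mid]=9<11: swap data[3],data[4]; lo=4,mid=5 → 9 9 10 9 11 7 7 11 7 7 11 11
data[mid]=7<11: swap data[4],data[5]; lo=5,mid=6 → 9 9 10 9 7 11 7 11 7 7 11 11
data[mid]=7<11: swap data[5],data[6]; lo=6,mid=7 → 9 9 10 9 7 7 11 11 7 7 11 11
data[mid]=11=11: mid=8
data[mid]=7<11: swap data[6],data[8]; lo=7,mid=9 → 9 9 10 9 7 7 7 11 11 7 11 11
data[mid]=7<11: swap data[7],data[9]; lo=8,mid=10 → 9 9 10 9 7 7 7 7 11 11 11 11
data[mid]=11=11: mid=11
data[mid]=11=11: mid=12
end: lo=8, hi=11; data = 9 9 10 9 7 7 7 7 11 11 11 11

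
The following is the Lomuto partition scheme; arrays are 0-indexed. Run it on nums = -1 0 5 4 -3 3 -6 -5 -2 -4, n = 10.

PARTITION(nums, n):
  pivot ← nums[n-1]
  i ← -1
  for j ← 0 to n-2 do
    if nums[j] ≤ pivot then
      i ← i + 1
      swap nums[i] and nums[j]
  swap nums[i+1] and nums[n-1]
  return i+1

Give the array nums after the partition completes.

pivot=-4, i=-1
j=0: -1>-4, skip
j=1: 0>-4, skip
j=2: 5>-4, skip
j=3: 4>-4, skip
j=4: -3>-4, skip
j=5: 3>-4, skip
j=6: -6≤-4, i=0, swap(0,6) ⇒ -6 0 5 4 -3 3 -1 -5 -2 -4
j=7: -5≤-4, i=1, swap(1,7) ⇒ -6 -5 5 4 -3 3 -1 0 -2 -4
j=8: -2>-4, skip
swap(2,9) ⇒ -6 -5 -4 4 -3 3 -1 0 -2 5; return 2

-6 -5 -4 4 -3 3 -1 0 -2 5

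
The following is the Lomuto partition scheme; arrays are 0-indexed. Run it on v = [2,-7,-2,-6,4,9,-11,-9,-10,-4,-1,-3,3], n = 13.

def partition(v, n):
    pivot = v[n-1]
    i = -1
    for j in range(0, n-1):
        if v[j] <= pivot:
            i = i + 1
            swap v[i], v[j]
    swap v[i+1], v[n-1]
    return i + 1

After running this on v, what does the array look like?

[2,-7,-2,-6,-11,-9,-10,-4,-1,-3,3,9,4]

pivot = v[12] = 3; i = -1
j=0: v[0]=2 ≤ 3 → i=0, swap v[0],v[0] (no change) → [2,-7,-2,-6,4,9,-11,-9,-10,-4,-1,-3,3]
j=1: v[1]=-7 ≤ 3 → i=1, swap v[1],v[1] (no change) → [2,-7,-2,-6,4,9,-11,-9,-10,-4,-1,-3,3]
j=2: v[2]=-2 ≤ 3 → i=2, swap v[2],v[2] (no change) → [2,-7,-2,-6,4,9,-11,-9,-10,-4,-1,-3,3]
j=3: v[3]=-6 ≤ 3 → i=3, swap v[3],v[3] (no change) → [2,-7,-2,-6,4,9,-11,-9,-10,-4,-1,-3,3]
j=4: v[4]=4 > 3 → no swap
j=5: v[5]=9 > 3 → no swap
j=6: v[6]=-11 ≤ 3 → i=4, swap v[4],v[6] → [2,-7,-2,-6,-11,9,4,-9,-10,-4,-1,-3,3]
j=7: v[7]=-9 ≤ 3 → i=5, swap v[5],v[7] → [2,-7,-2,-6,-11,-9,4,9,-10,-4,-1,-3,3]
j=8: v[8]=-10 ≤ 3 → i=6, swap v[6],v[8] → [2,-7,-2,-6,-11,-9,-10,9,4,-4,-1,-3,3]
j=9: v[9]=-4 ≤ 3 → i=7, swap v[7],v[9] → [2,-7,-2,-6,-11,-9,-10,-4,4,9,-1,-3,3]
j=10: v[10]=-1 ≤ 3 → i=8, swap v[8],v[10] → [2,-7,-2,-6,-11,-9,-10,-4,-1,9,4,-3,3]
j=11: v[11]=-3 ≤ 3 → i=9, swap v[9],v[11] → [2,-7,-2,-6,-11,-9,-10,-4,-1,-3,4,9,3]
final swap v[10],v[12] → [2,-7,-2,-6,-11,-9,-10,-4,-1,-3,3,9,4]; return 10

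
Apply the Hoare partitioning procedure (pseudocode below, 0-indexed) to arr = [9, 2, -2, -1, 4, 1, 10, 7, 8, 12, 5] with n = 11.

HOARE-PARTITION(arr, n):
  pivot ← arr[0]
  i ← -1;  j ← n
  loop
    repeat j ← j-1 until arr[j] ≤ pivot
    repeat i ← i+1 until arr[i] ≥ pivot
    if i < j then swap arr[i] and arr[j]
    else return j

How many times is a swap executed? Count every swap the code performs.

pivot=9
j stops at 10 (5), i stops at 0 (9); swap ⇒ [5, 2, -2, -1, 4, 1, 10, 7, 8, 12, 9]
j stops at 8 (8), i stops at 6 (10); swap ⇒ [5, 2, -2, -1, 4, 1, 8, 7, 10, 12, 9]
j stops at 7, i stops at 8; i≥j ⇒ return 7. arr=[5, 2, -2, -1, 4, 1, 8, 7, 10, 12, 9]

2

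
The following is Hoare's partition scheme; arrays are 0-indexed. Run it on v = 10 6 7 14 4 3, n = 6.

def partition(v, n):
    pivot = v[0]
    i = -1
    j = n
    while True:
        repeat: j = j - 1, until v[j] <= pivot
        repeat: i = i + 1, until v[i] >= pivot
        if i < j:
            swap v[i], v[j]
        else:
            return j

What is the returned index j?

pivot = v[0] = 10; i = -1, j = 6
j→5 (v[5]=3≤10), i→0 (v[0]=10≥10); i<j, swap → 3 6 7 14 4 10
j→4 (v[4]=4≤10), i→3 (v[3]=14≥10); i<j, swap → 3 6 7 4 14 10
j→3, i→4; i≥j, return j=3. v = 3 6 7 4 14 10

3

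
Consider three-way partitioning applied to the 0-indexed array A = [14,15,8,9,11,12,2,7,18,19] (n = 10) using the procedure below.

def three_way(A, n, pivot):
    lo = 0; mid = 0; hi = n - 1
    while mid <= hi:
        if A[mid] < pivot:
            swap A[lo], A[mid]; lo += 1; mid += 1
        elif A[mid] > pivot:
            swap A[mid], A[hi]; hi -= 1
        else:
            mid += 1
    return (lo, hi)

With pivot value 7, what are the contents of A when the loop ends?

lo=0 mid=0 hi=9
14>7: swap(0,9), hi=8 ⇒ [19,15,8,9,11,12,2,7,18,14]
19>7: swap(0,8), hi=7 ⇒ [18,15,8,9,11,12,2,7,19,14]
18>7: swap(0,7), hi=6 ⇒ [7,15,8,9,11,12,2,18,19,14]
7=7: mid=1
15>7: swap(1,6), hi=5 ⇒ [7,2,8,9,11,12,15,18,19,14]
2<7: swap(0,1), lo=1 mid=2 ⇒ [2,7,8,9,11,12,15,18,19,14]
8>7: swap(2,5), hi=4 ⇒ [2,7,12,9,11,8,15,18,19,14]
12>7: swap(2,4), hi=3 ⇒ [2,7,11,9,12,8,15,18,19,14]
11>7: swap(2,3), hi=2 ⇒ [2,7,9,11,12,8,15,18,19,14]
9>7: swap(2,2), hi=1 ⇒ [2,7,9,11,12,8,15,18,19,14]
done. lo=1 hi=1; A=[2,7,9,11,12,8,15,18,19,14]

[2,7,9,11,12,8,15,18,19,14]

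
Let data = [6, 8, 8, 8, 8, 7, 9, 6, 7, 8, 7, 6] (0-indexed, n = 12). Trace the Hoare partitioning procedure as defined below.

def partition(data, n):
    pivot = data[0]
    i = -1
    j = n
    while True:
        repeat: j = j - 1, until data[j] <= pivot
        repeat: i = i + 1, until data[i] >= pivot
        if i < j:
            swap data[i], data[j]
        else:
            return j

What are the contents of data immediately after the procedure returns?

pivot=6
j stops at 11 (6), i stops at 0 (6); swap ⇒ [6, 8, 8, 8, 8, 7, 9, 6, 7, 8, 7, 6]
j stops at 7 (6), i stops at 1 (8); swap ⇒ [6, 6, 8, 8, 8, 7, 9, 8, 7, 8, 7, 6]
j stops at 1, i stops at 2; i≥j ⇒ return 1. data=[6, 6, 8, 8, 8, 7, 9, 8, 7, 8, 7, 6]

[6, 6, 8, 8, 8, 7, 9, 8, 7, 8, 7, 6]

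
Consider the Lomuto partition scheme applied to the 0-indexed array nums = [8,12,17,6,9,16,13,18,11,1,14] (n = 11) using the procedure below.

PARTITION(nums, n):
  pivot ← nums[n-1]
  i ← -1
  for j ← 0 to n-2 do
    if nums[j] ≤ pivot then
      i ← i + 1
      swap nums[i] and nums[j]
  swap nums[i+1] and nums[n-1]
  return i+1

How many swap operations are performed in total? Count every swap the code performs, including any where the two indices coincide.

8

pivot=14, i=-1
j=0: 8≤14, i=0, swap(0,0) ⇒ [8,12,17,6,9,16,13,18,11,1,14]
j=1: 12≤14, i=1, swap(1,1) ⇒ [8,12,17,6,9,16,13,18,11,1,14]
j=2: 17>14, skip
j=3: 6≤14, i=2, swap(2,3) ⇒ [8,12,6,17,9,16,13,18,11,1,14]
j=4: 9≤14, i=3, swap(3,4) ⇒ [8,12,6,9,17,16,13,18,11,1,14]
j=5: 16>14, skip
j=6: 13≤14, i=4, swap(4,6) ⇒ [8,12,6,9,13,16,17,18,11,1,14]
j=7: 18>14, skip
j=8: 11≤14, i=5, swap(5,8) ⇒ [8,12,6,9,13,11,17,18,16,1,14]
j=9: 1≤14, i=6, swap(6,9) ⇒ [8,12,6,9,13,11,1,18,16,17,14]
swap(7,10) ⇒ [8,12,6,9,13,11,1,14,16,17,18]; return 7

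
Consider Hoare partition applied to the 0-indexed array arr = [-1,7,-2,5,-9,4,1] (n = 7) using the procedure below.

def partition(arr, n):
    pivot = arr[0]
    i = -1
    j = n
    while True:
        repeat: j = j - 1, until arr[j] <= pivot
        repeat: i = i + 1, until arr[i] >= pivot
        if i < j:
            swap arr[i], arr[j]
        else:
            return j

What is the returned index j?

pivot=-1
j stops at 4 (-9), i stops at 0 (-1); swap ⇒ [-9,7,-2,5,-1,4,1]
j stops at 2 (-2), i stops at 1 (7); swap ⇒ [-9,-2,7,5,-1,4,1]
j stops at 1, i stops at 2; i≥j ⇒ return 1. arr=[-9,-2,7,5,-1,4,1]

1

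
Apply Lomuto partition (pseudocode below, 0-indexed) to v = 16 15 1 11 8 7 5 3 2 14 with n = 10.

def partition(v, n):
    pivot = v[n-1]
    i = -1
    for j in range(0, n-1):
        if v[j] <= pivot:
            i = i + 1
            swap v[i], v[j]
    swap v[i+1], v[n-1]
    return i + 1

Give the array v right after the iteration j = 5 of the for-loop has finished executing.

1 11 8 7 16 15 5 3 2 14

pivot=14, i=-1
j=0: 16>14, skip
j=1: 15>14, skip
j=2: 1≤14, i=0, swap(0,2) ⇒ 1 15 16 11 8 7 5 3 2 14
j=3: 11≤14, i=1, swap(1,3) ⇒ 1 11 16 15 8 7 5 3 2 14
j=4: 8≤14, i=2, swap(2,4) ⇒ 1 11 8 15 16 7 5 3 2 14
j=5: 7≤14, i=3, swap(3,5) ⇒ 1 11 8 7 16 15 5 3 2 14
(after j=5) v = 1 11 8 7 16 15 5 3 2 14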